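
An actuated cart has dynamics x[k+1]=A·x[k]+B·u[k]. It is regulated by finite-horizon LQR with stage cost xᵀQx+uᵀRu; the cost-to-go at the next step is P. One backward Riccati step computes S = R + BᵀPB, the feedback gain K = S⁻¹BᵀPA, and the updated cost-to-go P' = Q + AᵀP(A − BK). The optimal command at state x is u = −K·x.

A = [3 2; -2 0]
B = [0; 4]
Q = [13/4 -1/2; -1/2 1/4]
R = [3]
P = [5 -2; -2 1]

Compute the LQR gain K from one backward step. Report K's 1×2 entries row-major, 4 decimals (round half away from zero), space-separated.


-1.6842 -0.8421

BᵀP = [-8.0000 4.0000]
S = R + BᵀPB = [3] + [16.0000] = [19.0000]
BᵀPA = [-32.0000 -16.0000]
K = S⁻¹·BᵀPA = [-1.6842 -0.8421]
A−BK = [3.0000 2.0000; 4.7368 3.3684]
AᵀP(A−BK) = [19.1053 11.0526; 11.0526 6.5263]
P' = Q + AᵀP(A−BK) = [22.3553 10.5526; 10.5526 6.7763]
tr(P') = 29.1316


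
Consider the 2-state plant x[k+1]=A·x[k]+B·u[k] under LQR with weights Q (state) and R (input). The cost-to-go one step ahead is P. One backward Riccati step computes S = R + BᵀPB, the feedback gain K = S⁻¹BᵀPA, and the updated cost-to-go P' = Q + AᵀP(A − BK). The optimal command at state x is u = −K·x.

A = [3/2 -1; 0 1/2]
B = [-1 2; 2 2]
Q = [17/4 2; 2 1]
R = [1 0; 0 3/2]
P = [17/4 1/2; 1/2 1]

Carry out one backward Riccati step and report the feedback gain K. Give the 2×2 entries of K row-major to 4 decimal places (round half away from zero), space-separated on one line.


BᵀP = [-3.2500 1.5000; 9.5000 3.0000]
S = R + BᵀPB = [1 0; 0 3/2] + [6.2500 -3.5000; -3.5000 25.0000] = [7.2500 -3.5000; -3.5000 26.5000]
BᵀPA = [-4.8750 4.0000; 14.2500 -8.0000]
K = S⁻¹·BᵀPA = [-0.4409 0.4336; 0.4795 -0.2446]
A−BK = [0.1001 -0.0771; -0.0771 0.1220]
AᵀP(A−BK) = [0.5801 -0.4003; -0.4003 0.3085]
P' = Q + AᵀP(A−BK) = [4.8301 1.5997; 1.5997 1.3085]
tr(P') = 6.1386

-0.4409 0.4336 0.4795 -0.2446


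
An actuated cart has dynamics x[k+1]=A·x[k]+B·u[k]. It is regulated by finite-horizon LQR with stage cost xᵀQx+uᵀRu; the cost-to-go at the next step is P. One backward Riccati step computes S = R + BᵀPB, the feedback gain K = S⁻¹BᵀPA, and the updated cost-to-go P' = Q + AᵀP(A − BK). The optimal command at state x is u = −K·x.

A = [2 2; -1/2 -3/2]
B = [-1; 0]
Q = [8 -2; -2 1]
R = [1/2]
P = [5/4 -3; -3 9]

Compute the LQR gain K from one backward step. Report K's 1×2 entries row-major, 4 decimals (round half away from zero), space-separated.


BᵀP = [-1.2500 3.0000]
S = R + BᵀPB = [1/2] + [1.2500] = [1.7500]
BᵀPA = [-4.0000 -7.0000]
K = S⁻¹·BᵀPA = [-2.2857 -4.0000]
A−BK = [-0.2857 -2.0000; -0.5000 -1.5000]
AᵀP(A−BK) = [4.1071 7.7500; 7.7500 15.2500]
P' = Q + AᵀP(A−BK) = [12.1071 5.7500; 5.7500 16.2500]
tr(P') = 28.3571

-2.2857 -4.0000


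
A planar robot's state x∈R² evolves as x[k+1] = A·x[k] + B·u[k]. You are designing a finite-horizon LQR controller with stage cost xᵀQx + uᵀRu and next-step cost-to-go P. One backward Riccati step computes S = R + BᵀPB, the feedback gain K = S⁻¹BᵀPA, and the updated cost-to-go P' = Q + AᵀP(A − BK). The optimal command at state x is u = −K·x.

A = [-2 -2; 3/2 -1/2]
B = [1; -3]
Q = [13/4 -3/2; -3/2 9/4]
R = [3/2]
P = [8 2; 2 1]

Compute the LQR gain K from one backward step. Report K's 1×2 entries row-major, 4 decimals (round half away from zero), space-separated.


-0.8462 -0.5385

BᵀP = [2.0000 -1.0000]
S = R + BᵀPB = [3/2] + [5.0000] = [6.5000]
BᵀPA = [-5.5000 -3.5000]
K = S⁻¹·BᵀPA = [-0.8462 -0.5385]
A−BK = [-1.1538 -1.4615; -1.0385 -2.1154]
AᵀP(A−BK) = [17.5962 24.2885; 24.2885 34.3654]
P' = Q + AᵀP(A−BK) = [20.8462 22.7885; 22.7885 36.6154]
tr(P') = 57.4615


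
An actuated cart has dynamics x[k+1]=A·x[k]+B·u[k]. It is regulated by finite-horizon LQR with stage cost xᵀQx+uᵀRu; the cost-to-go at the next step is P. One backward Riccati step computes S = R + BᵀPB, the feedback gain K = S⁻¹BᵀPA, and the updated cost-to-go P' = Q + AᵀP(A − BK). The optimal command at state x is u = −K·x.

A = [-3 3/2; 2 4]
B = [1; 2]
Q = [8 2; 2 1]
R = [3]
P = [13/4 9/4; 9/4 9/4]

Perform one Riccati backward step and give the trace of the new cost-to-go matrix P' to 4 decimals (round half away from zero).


25.1211

BᵀP = [7.7500 6.7500]
S = R + BᵀPB = [3] + [21.2500] = [24.2500]
BᵀPA = [-9.7500 38.6250]
K = S⁻¹·BᵀPA = [-0.4021 1.5928]
A−BK = [-2.5979 -0.0928; 2.8041 0.8144]
AᵀP(A−BK) = [7.3299 -1.3454; -1.3454 8.7912]
P' = Q + AᵀP(A−BK) = [15.3299 0.6546; 0.6546 9.7912]
tr(P') = 25.1211


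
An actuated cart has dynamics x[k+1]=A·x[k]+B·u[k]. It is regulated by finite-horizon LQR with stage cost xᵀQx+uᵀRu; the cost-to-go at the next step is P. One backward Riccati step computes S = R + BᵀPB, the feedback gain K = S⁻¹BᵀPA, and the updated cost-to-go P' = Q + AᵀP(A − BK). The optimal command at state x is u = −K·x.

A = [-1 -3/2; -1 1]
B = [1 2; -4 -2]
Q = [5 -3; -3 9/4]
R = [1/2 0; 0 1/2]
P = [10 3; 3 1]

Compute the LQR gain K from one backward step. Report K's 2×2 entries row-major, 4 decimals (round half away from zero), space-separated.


BᵀP = [-2.0000 -1.0000; 14.0000 4.0000]
S = R + BᵀPB = [1/2 0; 0 1/2] + [2.0000 -2.0000; -2.0000 20.0000] = [2.5000 -2.0000; -2.0000 20.5000]
BᵀPA = [3.0000 2.0000; -18.0000 -17.0000]
K = S⁻¹·BᵀPA = [0.5397 0.1481; -0.8254 -0.8148]
A−BK = [0.1111 -0.0185; -0.4921 -0.0370]
AᵀP(A−BK) = [0.5238 0.3889; 0.3889 0.3519]
P' = Q + AᵀP(A−BK) = [5.5238 -2.6111; -2.6111 2.6019]
tr(P') = 8.1257

0.5397 0.1481 -0.8254 -0.8148


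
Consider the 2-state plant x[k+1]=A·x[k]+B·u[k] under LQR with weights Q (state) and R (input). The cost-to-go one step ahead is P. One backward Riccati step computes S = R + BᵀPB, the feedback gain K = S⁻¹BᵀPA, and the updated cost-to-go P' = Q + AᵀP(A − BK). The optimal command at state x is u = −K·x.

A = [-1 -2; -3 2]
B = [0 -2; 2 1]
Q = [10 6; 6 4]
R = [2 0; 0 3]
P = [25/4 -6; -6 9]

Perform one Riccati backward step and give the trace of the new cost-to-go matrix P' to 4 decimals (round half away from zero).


BᵀP = [-12.0000 18.0000; -18.5000 21.0000]
S = R + BᵀPB = [2 0; 0 3] + [36.0000 42.0000; 42.0000 58.0000] = [38.0000 42.0000; 42.0000 61.0000]
BᵀPA = [-42.0000 60.0000; -44.5000 79.0000]
K = S⁻¹·BᵀPA = [-1.2509 0.6173; 0.1318 0.8700]
A−BK = [-0.7365 -0.2599; -0.6300 -0.1047]
AᵀP(A−BK) = [4.5758 -0.8556; -0.8556 3.2274]
P' = Q + AᵀP(A−BK) = [14.5758 5.1444; 5.1444 7.2274]
tr(P') = 21.8032

21.8032


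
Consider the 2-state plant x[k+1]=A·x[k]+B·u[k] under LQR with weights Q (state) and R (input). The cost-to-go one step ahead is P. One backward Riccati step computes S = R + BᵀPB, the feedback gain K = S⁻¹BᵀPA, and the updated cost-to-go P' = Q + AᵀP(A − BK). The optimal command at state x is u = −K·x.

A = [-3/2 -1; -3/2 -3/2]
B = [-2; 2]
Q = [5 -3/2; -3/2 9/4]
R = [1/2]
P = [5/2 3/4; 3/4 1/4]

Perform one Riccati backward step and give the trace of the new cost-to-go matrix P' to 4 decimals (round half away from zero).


9.2955

BᵀP = [-3.5000 -1.0000]
S = R + BᵀPB = [1/2] + [5.0000] = [5.5000]
BᵀPA = [6.7500 5.0000]
K = S⁻¹·BᵀPA = [1.2273 0.9091]
A−BK = [0.9545 0.8182; -3.9545 -3.3182]
AᵀP(A−BK) = [1.2784 0.9886; 0.9886 0.7670]
P' = Q + AᵀP(A−BK) = [6.2784 -0.5114; -0.5114 3.0170]
tr(P') = 9.2955


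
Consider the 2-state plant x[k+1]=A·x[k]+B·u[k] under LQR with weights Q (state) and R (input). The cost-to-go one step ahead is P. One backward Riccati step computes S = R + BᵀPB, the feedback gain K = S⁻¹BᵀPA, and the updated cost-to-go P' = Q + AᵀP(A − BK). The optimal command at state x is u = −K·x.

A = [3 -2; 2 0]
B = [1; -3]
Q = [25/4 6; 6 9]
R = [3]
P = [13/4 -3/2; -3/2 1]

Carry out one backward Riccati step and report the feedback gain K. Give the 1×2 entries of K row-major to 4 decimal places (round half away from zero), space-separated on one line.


BᵀP = [7.7500 -4.5000]
S = R + BᵀPB = [3] + [21.2500] = [24.2500]
BᵀPA = [14.2500 -15.5000]
K = S⁻¹·BᵀPA = [0.5876 -0.6392]
A−BK = [2.4124 -1.3608; 3.7629 -1.9175]
AᵀP(A−BK) = [6.8763 -4.3918; -4.3918 3.0928]
P' = Q + AᵀP(A−BK) = [13.1263 1.6082; 1.6082 12.0928]
tr(P') = 25.2191

0.5876 -0.6392


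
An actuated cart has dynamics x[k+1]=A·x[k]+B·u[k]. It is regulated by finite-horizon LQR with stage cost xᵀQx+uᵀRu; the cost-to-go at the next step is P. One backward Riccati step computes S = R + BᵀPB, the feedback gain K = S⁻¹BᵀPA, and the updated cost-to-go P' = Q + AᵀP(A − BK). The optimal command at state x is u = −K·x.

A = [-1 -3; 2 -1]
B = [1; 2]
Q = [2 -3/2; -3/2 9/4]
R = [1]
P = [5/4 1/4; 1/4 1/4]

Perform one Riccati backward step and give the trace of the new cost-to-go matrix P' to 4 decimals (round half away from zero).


10.0147

BᵀP = [1.7500 0.7500]
S = R + BᵀPB = [1] + [3.2500] = [4.2500]
BᵀPA = [-0.2500 -6.0000]
K = S⁻¹·BᵀPA = [-0.0588 -1.4118]
A−BK = [-0.9412 -1.5882; 2.1176 1.8235]
AᵀP(A−BK) = [1.2353 1.6471; 1.6471 4.5294]
P' = Q + AᵀP(A−BK) = [3.2353 0.1471; 0.1471 6.7794]
tr(P') = 10.0147


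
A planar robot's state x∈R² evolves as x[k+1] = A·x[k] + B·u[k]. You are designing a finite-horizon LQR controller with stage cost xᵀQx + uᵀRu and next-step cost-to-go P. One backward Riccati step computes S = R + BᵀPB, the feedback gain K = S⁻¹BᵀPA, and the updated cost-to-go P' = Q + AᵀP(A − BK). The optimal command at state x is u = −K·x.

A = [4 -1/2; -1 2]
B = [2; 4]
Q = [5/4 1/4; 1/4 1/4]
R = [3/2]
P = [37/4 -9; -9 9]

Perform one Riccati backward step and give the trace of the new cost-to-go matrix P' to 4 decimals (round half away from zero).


BᵀP = [-17.5000 18.0000]
S = R + BᵀPB = [3/2] + [37.0000] = [38.5000]
BᵀPA = [-88.0000 44.7500]
K = S⁻¹·BᵀPA = [-2.2857 1.1623]
A−BK = [8.5714 -2.8247; 8.1429 -2.6494]
AᵀP(A−BK) = [27.8571 -10.7143; -10.7143 4.2979]
P' = Q + AᵀP(A−BK) = [29.1071 -10.4643; -10.4643 4.5479]
tr(P') = 33.6550

33.6550


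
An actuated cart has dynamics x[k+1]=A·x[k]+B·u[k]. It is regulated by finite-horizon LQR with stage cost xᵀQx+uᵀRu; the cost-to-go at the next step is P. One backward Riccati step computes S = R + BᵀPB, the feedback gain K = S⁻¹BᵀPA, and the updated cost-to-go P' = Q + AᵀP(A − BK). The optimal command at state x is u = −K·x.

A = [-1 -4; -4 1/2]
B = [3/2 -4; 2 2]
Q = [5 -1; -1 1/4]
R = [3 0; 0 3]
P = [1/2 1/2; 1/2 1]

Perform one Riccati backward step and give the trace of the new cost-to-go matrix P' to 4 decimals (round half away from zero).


12.9217

BᵀP = [1.7500 2.7500; -1.0000 0.0000]
S = R + BᵀPB = [3 0; 0 3] + [8.1250 -1.5000; -1.5000 4.0000] = [11.1250 -1.5000; -1.5000 7.0000]
BᵀPA = [-12.7500 -5.6250; 1.0000 4.0000]
K = S⁻¹·BᵀPA = [-1.1603 -0.4413; -0.1058 0.4769]
A−BK = [0.3174 -1.4306; -1.4678 0.4289]
AᵀP(A−BK) = [5.8116 1.6463; 1.6463 1.8601]
P' = Q + AᵀP(A−BK) = [10.8116 0.6463; 0.6463 2.1101]
tr(P') = 12.9217


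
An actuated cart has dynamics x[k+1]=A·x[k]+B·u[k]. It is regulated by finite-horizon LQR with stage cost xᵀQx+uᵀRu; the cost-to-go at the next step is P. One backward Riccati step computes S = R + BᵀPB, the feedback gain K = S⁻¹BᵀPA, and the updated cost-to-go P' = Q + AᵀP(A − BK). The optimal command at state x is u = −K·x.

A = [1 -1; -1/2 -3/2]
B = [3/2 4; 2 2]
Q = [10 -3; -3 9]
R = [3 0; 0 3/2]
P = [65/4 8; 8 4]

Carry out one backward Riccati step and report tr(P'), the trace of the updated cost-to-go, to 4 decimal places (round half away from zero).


19.2662

BᵀP = [40.3750 20.0000; 81.0000 40.0000]
S = R + BᵀPB = [3 0; 0 3/2] + [100.5625 201.5000; 201.5000 404.0000] = [103.5625 201.5000; 201.5000 405.5000]
BᵀPA = [30.3750 -70.3750; 61.0000 -141.0000]
K = S⁻¹·BᵀPA = [0.0184 -0.0902; 0.1413 -0.3029]
A−BK = [0.4072 0.3469; -0.8193 -0.7138]
AᵀP(A−BK) = [0.0725 -0.0335; -0.0335 0.1937]
P' = Q + AᵀP(A−BK) = [10.0725 -3.0335; -3.0335 9.1937]
tr(P') = 19.2662


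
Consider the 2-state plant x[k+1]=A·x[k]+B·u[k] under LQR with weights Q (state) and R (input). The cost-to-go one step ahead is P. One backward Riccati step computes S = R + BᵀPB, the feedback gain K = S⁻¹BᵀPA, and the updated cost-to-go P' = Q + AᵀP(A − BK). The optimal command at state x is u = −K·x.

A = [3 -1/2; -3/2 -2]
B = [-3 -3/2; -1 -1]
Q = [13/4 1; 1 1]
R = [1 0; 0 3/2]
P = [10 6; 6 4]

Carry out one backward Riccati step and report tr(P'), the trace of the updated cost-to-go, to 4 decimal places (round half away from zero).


7.3200

BᵀP = [-36.0000 -22.0000; -21.0000 -13.0000]
S = R + BᵀPB = [1 0; 0 3/2] + [130.0000 76.0000; 76.0000 44.5000] = [131.0000 76.0000; 76.0000 46.0000]
BᵀPA = [-75.0000 62.0000; -43.5000 36.5000]
K = S⁻¹·BᵀPA = [-0.5760 0.3120; 0.0060 0.2780]
A−BK = [1.2810 0.8530; -2.0700 -1.4100]
AᵀP(A−BK) = [2.0610 0.9930; 0.9930 1.0090]
P' = Q + AᵀP(A−BK) = [5.3110 1.9930; 1.9930 2.0090]
tr(P') = 7.3200


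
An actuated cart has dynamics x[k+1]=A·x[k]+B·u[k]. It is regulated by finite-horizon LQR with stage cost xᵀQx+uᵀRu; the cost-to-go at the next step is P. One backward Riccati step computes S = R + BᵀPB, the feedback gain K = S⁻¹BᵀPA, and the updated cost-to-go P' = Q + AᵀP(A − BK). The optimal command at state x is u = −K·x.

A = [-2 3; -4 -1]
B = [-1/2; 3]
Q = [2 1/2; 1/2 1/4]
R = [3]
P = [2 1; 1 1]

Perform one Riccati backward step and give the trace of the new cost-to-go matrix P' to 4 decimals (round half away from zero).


33.3289

BᵀP = [2.0000 2.5000]
S = R + BᵀPB = [3] + [6.5000] = [9.5000]
BᵀPA = [-14.0000 3.5000]
K = S⁻¹·BᵀPA = [-1.4737 0.3684]
A−BK = [-2.7368 3.1842; 0.4211 -2.1053]
AᵀP(A−BK) = [19.3684 -12.8421; -12.8421 11.7105]
P' = Q + AᵀP(A−BK) = [21.3684 -12.3421; -12.3421 11.9605]
tr(P') = 33.3289


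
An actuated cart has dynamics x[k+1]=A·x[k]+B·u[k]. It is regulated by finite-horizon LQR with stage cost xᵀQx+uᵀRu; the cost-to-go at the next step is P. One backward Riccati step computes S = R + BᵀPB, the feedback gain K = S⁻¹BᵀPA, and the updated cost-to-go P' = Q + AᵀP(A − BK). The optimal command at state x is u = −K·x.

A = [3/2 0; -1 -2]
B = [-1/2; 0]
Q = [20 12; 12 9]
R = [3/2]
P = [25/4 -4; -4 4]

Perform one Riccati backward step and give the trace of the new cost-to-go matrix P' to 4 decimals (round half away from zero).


55.2347

BᵀP = [-3.1250 2.0000]
S = R + BᵀPB = [3/2] + [1.5625] = [3.0625]
BᵀPA = [-6.6875 -4.0000]
K = S⁻¹·BᵀPA = [-2.1837 -1.3061]
A−BK = [0.4082 -0.6531; -1.0000 -2.0000]
AᵀP(A−BK) = [15.4592 11.2653; 11.2653 10.7755]
P' = Q + AᵀP(A−BK) = [35.4592 23.2653; 23.2653 19.7755]
tr(P') = 55.2347


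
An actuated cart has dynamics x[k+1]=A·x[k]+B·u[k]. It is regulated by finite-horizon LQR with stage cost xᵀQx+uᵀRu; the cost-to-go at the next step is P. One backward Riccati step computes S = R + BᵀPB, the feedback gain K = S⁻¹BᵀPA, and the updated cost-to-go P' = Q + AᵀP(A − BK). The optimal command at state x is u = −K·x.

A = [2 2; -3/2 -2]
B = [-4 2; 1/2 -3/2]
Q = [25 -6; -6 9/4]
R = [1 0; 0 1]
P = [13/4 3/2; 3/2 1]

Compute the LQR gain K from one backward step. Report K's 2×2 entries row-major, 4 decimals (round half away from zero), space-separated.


BᵀP = [-12.2500 -5.5000; 4.2500 1.5000]
S = R + BᵀPB = [1 0; 0 1] + [46.2500 -16.2500; -16.2500 6.2500] = [47.2500 -16.2500; -16.2500 7.2500]
BᵀPA = [-16.2500 -13.5000; 6.2500 5.5000]
K = S⁻¹·BᵀPA = [-0.2070 -0.1083; 0.3981 0.5159]
A−BK = [0.3758 0.5350; -0.7994 -1.1720]
AᵀP(A−BK) = [0.3981 0.5159; 0.5159 0.7006]
P' = Q + AᵀP(A−BK) = [25.3981 -5.4841; -5.4841 2.9506]
tr(P') = 28.3487

-0.2070 -0.1083 0.3981 0.5159


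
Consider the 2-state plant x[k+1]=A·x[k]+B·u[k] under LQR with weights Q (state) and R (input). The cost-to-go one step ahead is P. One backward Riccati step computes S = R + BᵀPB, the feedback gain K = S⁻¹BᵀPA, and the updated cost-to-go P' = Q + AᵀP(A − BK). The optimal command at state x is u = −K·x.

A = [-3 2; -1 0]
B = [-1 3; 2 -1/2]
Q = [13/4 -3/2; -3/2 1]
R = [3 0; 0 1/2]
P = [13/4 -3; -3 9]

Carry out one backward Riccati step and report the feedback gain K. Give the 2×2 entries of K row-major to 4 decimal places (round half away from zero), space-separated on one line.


BᵀP = [-9.2500 21.0000; 11.2500 -13.5000]
S = R + BᵀPB = [3 0; 0 1/2] + [51.2500 -38.2500; -38.2500 40.5000] = [54.2500 -38.2500; -38.2500 41.0000]
BᵀPA = [6.7500 -18.5000; -20.2500 22.5000]
K = S⁻¹·BᵀPA = [-0.6540 0.1342; -1.1040 0.6739]
A−BK = [-0.3419 0.1123; -0.2440 0.0686]
AᵀP(A−BK) = [2.3078 -0.7582; -0.7582 0.3183]
P' = Q + AᵀP(A−BK) = [5.5578 -2.2582; -2.2582 1.3183]
tr(P') = 6.8761

-0.6540 0.1342 -1.1040 0.6739


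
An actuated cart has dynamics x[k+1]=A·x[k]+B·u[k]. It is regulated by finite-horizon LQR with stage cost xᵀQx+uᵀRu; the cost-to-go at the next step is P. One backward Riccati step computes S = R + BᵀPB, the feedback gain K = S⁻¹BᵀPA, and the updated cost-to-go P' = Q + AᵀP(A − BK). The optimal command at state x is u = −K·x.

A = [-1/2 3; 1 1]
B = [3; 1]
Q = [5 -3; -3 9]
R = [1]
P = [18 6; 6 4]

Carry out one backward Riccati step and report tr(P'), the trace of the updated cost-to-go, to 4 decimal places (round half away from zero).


BᵀP = [60.0000 22.0000]
S = R + BᵀPB = [1] + [202.0000] = [203.0000]
BᵀPA = [-8.0000 202.0000]
K = S⁻¹·BᵀPA = [-0.0394 0.9951]
A−BK = [-0.3818 0.0148; 1.0394 0.0049]
AᵀP(A−BK) = [2.1847 -0.0394; -0.0394 0.9951]
P' = Q + AᵀP(A−BK) = [7.1847 -3.0394; -3.0394 9.9951]
tr(P') = 17.1798

17.1798


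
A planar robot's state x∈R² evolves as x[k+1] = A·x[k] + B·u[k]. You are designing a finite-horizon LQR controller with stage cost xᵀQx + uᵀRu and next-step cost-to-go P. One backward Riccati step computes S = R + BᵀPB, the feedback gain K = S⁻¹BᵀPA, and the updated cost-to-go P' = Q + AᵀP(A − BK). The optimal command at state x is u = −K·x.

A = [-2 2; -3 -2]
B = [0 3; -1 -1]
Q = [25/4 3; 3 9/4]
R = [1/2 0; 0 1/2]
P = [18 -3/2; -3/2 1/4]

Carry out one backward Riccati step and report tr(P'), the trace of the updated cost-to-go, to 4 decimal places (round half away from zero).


BᵀP = [1.5000 -0.2500; 55.5000 -4.7500]
S = R + BᵀPB = [1/2 0; 0 1/2] + [0.2500 4.7500; 4.7500 171.2500] = [0.7500 4.7500; 4.7500 171.7500]
BᵀPA = [-2.2500 3.5000; -96.7500 120.5000]
K = S⁻¹·BᵀPA = [0.6882 0.2706; -0.5824 0.6941]
A−BK = [-0.2529 -0.0824; -2.8941 -1.0353]
AᵀP(A−BK) = [1.4559 0.2647; 0.2647 0.4118]
P' = Q + AᵀP(A−BK) = [7.7059 3.2647; 3.2647 2.6618]
tr(P') = 10.3676

10.3676


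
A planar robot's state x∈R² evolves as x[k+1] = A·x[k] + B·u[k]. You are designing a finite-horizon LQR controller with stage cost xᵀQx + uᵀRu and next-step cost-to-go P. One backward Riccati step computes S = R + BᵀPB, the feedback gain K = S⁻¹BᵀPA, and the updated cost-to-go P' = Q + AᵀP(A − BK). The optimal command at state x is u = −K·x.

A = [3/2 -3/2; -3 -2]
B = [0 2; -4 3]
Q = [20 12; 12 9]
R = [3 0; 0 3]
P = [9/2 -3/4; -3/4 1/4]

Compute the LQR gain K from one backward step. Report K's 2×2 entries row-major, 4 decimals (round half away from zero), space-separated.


BᵀP = [3.0000 -1.0000; 6.7500 -0.7500]
S = R + BᵀPB = [3 0; 0 3] + [4.0000 3.0000; 3.0000 11.2500] = [7.0000 3.0000; 3.0000 14.2500]
BᵀPA = [7.5000 -2.5000; 12.3750 -8.6250]
K = S⁻¹·BᵀPA = [0.7686 -0.1074; 0.7066 -0.5826]
A−BK = [0.0868 -0.3347; -2.0455 -0.6818]
AᵀP(A−BK) = [4.6162 -1.7340; -1.7340 1.3311]
P' = Q + AᵀP(A−BK) = [24.6162 10.2660; 10.2660 10.3311]
tr(P') = 34.9473

0.7686 -0.1074 0.7066 -0.5826


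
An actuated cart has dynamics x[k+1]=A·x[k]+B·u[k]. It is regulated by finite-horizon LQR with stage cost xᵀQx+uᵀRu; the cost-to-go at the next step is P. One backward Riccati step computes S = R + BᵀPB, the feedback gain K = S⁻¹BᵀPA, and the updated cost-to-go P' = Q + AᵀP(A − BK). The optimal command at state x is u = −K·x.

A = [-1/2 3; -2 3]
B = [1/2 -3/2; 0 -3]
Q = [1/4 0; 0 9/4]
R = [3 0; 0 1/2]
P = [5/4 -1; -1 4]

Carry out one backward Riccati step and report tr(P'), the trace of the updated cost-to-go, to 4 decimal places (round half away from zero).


5.9152

BᵀP = [0.6250 -0.5000; 1.1250 -10.5000]
S = R + BᵀPB = [3 0; 0 1/2] + [0.3125 0.5625; 0.5625 29.8125] = [3.3125 0.5625; 0.5625 30.3125]
BᵀPA = [0.6875 0.3750; 20.4375 -28.1250]
K = S⁻¹·BᵀPA = [0.0933 0.2716; 0.6725 -0.9329]
A−BK = [0.4621 1.4649; 0.0175 0.2014]
AᵀP(A−BK) = [0.5042 0.5039; 0.5039 2.9110]
P' = Q + AᵀP(A−BK) = [0.7542 0.5039; 0.5039 5.1610]
tr(P') = 5.9152


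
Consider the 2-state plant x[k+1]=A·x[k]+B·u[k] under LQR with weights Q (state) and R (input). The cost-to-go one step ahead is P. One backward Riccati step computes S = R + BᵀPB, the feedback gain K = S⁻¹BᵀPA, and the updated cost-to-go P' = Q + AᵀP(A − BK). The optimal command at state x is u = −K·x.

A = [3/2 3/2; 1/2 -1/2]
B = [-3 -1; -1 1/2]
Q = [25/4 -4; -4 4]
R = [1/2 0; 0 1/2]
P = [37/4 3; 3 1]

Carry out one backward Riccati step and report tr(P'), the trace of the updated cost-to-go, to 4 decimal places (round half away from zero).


10.4611

BᵀP = [-30.7500 -10.0000; -7.7500 -2.5000]
S = R + BᵀPB = [1/2 0; 0 1/2] + [102.2500 25.7500; 25.7500 6.5000] = [102.7500 25.7500; 25.7500 7.0000]
BᵀPA = [-51.1250 -41.1250; -12.8750 -10.3750]
K = S⁻¹·BᵀPA = [-0.4689 -0.3687; -0.1146 -0.1257]
A−BK = [-0.0211 0.2681; 0.0884 -0.8059]
AᵀP(A−BK) = [0.1172 0.0922; 0.0922 0.0939]
P' = Q + AᵀP(A−BK) = [6.3672 -3.9078; -3.9078 4.0939]
tr(P') = 10.4611


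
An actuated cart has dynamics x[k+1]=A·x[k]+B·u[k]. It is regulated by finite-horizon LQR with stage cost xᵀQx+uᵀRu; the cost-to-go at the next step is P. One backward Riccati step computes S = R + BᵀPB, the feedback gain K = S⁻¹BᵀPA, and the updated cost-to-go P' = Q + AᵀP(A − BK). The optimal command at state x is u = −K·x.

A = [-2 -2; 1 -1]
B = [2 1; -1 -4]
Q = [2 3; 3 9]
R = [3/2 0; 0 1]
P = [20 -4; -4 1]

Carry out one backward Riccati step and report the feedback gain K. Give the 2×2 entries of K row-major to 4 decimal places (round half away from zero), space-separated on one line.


BᵀP = [44.0000 -9.0000; 36.0000 -8.0000]
S = R + BᵀPB = [3/2 0; 0 1] + [97.0000 80.0000; 80.0000 68.0000] = [98.5000 80.0000; 80.0000 69.0000]
BᵀPA = [-97.0000 -79.0000; -80.0000 -64.0000]
K = S⁻¹·BᵀPA = [-0.7390 -0.8348; -0.3026 0.0404]
A−BK = [-0.2194 -0.3707; -0.9496 -1.6734]
AᵀP(A−BK) = [1.1084 1.2522; 1.2522 1.6330]
P' = Q + AᵀP(A−BK) = [3.1084 4.2522; 4.2522 10.6330]
tr(P') = 13.7415

-0.7390 -0.8348 -0.3026 0.0404


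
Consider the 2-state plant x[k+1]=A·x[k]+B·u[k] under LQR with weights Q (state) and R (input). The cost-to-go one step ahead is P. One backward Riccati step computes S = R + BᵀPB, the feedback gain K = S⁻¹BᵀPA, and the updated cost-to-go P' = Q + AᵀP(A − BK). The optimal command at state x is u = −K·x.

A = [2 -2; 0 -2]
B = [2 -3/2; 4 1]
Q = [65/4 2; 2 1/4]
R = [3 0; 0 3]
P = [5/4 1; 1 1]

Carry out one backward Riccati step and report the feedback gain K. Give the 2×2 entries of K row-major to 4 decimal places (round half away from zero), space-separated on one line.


BᵀP = [6.5000 6.0000; -0.8750 -0.5000]
S = R + BᵀPB = [3 0; 0 3] + [37.0000 -3.7500; -3.7500 0.8125] = [40.0000 -3.7500; -3.7500 3.8125]
BᵀPA = [13.0000 -25.0000; -1.7500 2.7500]
K = S⁻¹·BᵀPA = [0.3106 -0.6140; -0.1535 0.1174]
A−BK = [1.1485 -0.5959; -1.0889 0.3386]
AᵀP(A−BK) = [0.6935 -0.8126; -0.8126 1.3273]
P' = Q + AᵀP(A−BK) = [16.9435 1.1874; 1.1874 1.5773]
tr(P') = 18.5208

0.3106 -0.6140 -0.1535 0.1174


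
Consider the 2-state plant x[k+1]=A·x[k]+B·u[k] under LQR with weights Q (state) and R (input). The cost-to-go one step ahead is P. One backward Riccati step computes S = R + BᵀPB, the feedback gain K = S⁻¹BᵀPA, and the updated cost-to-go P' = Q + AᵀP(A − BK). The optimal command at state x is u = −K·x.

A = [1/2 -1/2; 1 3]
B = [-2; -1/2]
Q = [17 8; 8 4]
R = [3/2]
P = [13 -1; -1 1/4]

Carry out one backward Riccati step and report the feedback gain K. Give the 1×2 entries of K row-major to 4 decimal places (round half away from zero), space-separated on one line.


-0.2109 0.3564

BᵀP = [-25.5000 1.8750]
S = R + BᵀPB = [3/2] + [50.0625] = [51.5625]
BᵀPA = [-10.8750 18.3750]
K = S⁻¹·BᵀPA = [-0.2109 0.3564]
A−BK = [0.0782 0.2127; 0.8945 3.1782]
AᵀP(A−BK) = [0.2064 0.3755; 0.3755 1.9518]
P' = Q + AᵀP(A−BK) = [17.2064 8.3755; 8.3755 5.9518]
tr(P') = 23.1582


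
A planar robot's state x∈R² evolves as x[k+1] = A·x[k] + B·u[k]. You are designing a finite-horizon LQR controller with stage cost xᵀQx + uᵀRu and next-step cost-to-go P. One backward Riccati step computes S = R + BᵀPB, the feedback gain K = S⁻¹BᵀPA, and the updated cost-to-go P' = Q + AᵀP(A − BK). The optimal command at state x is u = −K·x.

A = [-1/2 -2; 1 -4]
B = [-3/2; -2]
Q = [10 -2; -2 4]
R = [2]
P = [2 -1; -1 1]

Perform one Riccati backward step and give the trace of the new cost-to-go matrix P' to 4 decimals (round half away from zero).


BᵀP = [-1.0000 -0.5000]
S = R + BᵀPB = [2] + [2.5000] = [4.5000]
BᵀPA = [0.0000 4.0000]
K = S⁻¹·BᵀPA = [0.0000 0.8889]
A−BK = [-0.5000 -0.6667; 1.0000 -2.2222]
AᵀP(A−BK) = [2.5000 -2.0000; -2.0000 4.4444]
P' = Q + AᵀP(A−BK) = [12.5000 -4.0000; -4.0000 8.4444]
tr(P') = 20.9444

20.9444


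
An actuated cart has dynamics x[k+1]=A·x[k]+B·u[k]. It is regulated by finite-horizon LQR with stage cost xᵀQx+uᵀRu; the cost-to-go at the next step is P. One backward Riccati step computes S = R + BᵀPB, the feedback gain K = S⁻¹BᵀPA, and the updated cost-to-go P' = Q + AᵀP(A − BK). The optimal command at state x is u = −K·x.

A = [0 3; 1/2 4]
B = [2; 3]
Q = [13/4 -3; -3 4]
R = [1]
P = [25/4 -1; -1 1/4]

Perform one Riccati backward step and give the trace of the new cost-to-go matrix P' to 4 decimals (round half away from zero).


BᵀP = [9.5000 -1.2500]
S = R + BᵀPB = [1] + [15.2500] = [16.2500]
BᵀPA = [-0.6250 23.5000]
K = S⁻¹·BᵀPA = [-0.0385 1.4462]
A−BK = [0.0769 0.1077; 0.6154 -0.3385]
AᵀP(A−BK) = [0.0385 -0.0962; -0.0962 2.2654]
P' = Q + AᵀP(A−BK) = [3.2885 -3.0962; -3.0962 6.2654]
tr(P') = 9.5538

9.5538


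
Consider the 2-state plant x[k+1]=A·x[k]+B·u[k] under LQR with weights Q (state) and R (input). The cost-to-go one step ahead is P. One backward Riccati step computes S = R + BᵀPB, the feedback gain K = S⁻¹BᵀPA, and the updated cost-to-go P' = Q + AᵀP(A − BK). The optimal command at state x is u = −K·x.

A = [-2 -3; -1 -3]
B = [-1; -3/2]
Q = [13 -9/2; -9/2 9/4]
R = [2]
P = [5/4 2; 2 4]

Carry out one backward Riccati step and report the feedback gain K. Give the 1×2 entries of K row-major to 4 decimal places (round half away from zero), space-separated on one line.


BᵀP = [-4.2500 -8.0000]
S = R + BᵀPB = [2] + [16.2500] = [18.2500]
BᵀPA = [16.5000 36.7500]
K = S⁻¹·BᵀPA = [0.9041 2.0137]
A−BK = [-1.0959 -0.9863; 0.3562 0.0205]
AᵀP(A−BK) = [2.0822 4.2740; 4.2740 9.2466]
P' = Q + AᵀP(A−BK) = [15.0822 -0.2260; -0.2260 11.4966]
tr(P') = 26.5788

0.9041 2.0137


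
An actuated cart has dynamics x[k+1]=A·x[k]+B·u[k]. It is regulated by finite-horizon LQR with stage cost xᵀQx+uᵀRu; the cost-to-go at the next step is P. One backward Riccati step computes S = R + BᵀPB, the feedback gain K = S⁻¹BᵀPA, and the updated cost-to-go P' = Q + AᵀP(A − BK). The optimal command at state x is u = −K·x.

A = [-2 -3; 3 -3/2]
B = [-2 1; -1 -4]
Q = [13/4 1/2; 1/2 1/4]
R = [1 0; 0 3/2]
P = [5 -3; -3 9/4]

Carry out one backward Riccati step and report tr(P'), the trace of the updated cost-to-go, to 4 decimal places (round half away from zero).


6.6473

BᵀP = [-7.0000 3.7500; 17.0000 -12.0000]
S = R + BᵀPB = [1 0; 0 3/2] + [10.2500 -22.0000; -22.0000 65.0000] = [11.2500 -22.0000; -22.0000 66.5000]
BᵀPA = [25.2500 15.3750; -70.0000 -33.0000]
K = S⁻¹·BᵀPA = [0.5267 1.1223; -0.8784 -0.1249]
A−BK = [-0.0681 -0.6304; 0.0133 -0.8774]
AᵀP(A−BK) = [1.4638 0.7901; 0.7901 1.6835]
P' = Q + AᵀP(A−BK) = [4.7138 1.2901; 1.2901 1.9335]
tr(P') = 6.6473


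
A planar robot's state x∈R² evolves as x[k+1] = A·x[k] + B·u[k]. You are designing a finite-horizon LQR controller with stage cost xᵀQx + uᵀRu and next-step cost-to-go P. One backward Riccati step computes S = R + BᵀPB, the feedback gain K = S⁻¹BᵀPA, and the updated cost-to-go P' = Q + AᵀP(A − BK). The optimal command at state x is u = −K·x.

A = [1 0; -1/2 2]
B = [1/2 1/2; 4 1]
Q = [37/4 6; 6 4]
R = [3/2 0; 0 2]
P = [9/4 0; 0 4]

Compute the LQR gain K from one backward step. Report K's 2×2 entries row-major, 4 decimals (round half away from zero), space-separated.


BᵀP = [1.1250 16.0000; 1.1250 4.0000]
S = R + BᵀPB = [3/2 0; 0 2] + [64.5625 16.5625; 16.5625 4.5625] = [66.0625 16.5625; 16.5625 6.5625]
BᵀPA = [-6.8750 32.0000; -0.8750 8.0000]
K = S⁻¹·BᵀPA = [-0.1923 0.4868; 0.3521 -0.0094]
A−BK = [0.9201 -0.2387; -0.0827 0.0624]
AᵀP(A−BK) = [2.2357 -0.6618; -0.6618 0.4993]
P' = Q + AᵀP(A−BK) = [11.4857 5.3382; 5.3382 4.4993]
tr(P') = 15.9850

-0.1923 0.4868 0.3521 -0.0094


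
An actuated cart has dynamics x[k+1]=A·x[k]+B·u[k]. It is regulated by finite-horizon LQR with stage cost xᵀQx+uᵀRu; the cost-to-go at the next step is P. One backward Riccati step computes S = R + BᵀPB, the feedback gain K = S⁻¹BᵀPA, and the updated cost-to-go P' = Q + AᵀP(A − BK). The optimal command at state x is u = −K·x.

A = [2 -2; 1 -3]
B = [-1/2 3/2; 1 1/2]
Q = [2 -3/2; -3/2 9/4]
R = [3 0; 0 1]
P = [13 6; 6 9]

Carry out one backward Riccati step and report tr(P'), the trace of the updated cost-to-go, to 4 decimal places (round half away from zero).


18.5209

BᵀP = [-0.5000 6.0000; 22.5000 13.5000]
S = R + BᵀPB = [3 0; 0 1] + [6.2500 2.2500; 2.2500 40.5000] = [9.2500 2.2500; 2.2500 41.5000]
BᵀPA = [5.0000 -17.0000; 58.5000 -85.5000]
K = S⁻¹·BᵀPA = [0.2003 -1.3546; 1.3988 -1.9868]
A−BK = [0.0020 0.3029; 0.1003 -0.6520]
AᵀP(A−BK) = [2.1699 -3.9993; -3.9993 12.1010]
P' = Q + AᵀP(A−BK) = [4.1699 -5.4993; -5.4993 14.3510]
tr(P') = 18.5209


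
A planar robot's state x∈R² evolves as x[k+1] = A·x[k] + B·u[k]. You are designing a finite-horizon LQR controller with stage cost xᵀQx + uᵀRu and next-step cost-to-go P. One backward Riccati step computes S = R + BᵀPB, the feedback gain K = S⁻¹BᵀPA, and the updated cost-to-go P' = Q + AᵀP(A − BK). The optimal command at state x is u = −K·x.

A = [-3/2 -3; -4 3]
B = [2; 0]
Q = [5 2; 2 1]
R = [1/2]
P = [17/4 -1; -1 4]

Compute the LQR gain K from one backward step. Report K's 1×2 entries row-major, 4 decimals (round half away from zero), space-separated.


-0.2714 -1.8000

BᵀP = [8.5000 -2.0000]
S = R + BᵀPB = [1/2] + [17.0000] = [17.5000]
BᵀPA = [-4.7500 -31.5000]
K = S⁻¹·BᵀPA = [-0.2714 -1.8000]
A−BK = [-0.9571 0.6000; -4.0000 3.0000]
AᵀP(A−BK) = [60.2732 -44.9250; -44.9250 35.5500]
P' = Q + AᵀP(A−BK) = [65.2732 -42.9250; -42.9250 36.5500]
tr(P') = 101.8232


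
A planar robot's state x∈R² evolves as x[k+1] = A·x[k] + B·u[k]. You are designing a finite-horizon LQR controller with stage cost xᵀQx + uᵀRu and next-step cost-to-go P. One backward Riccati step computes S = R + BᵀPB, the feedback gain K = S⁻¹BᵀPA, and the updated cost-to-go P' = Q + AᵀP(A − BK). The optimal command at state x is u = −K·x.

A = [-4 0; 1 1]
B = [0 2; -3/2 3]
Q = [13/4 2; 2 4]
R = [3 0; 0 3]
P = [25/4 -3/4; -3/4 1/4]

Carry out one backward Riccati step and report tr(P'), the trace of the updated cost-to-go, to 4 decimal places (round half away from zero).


BᵀP = [1.1250 -0.3750; 10.2500 -0.7500]
S = R + BᵀPB = [3 0; 0 3] + [0.5625 1.1250; 1.1250 18.2500] = [3.5625 1.1250; 1.1250 21.2500]
BᵀPA = [-4.8750 -0.3750; -41.7500 -0.7500]
K = S⁻¹·BᵀPA = [-0.7607 -0.0957; -1.9244 -0.0302]
A−BK = [-0.1511 0.0605; 5.6322 0.9471]
AᵀP(A−BK) = [22.1965 1.5214; 1.5214 0.1914]
P' = Q + AᵀP(A−BK) = [25.4465 3.5214; 3.5214 4.1914]
tr(P') = 29.6379

29.6379


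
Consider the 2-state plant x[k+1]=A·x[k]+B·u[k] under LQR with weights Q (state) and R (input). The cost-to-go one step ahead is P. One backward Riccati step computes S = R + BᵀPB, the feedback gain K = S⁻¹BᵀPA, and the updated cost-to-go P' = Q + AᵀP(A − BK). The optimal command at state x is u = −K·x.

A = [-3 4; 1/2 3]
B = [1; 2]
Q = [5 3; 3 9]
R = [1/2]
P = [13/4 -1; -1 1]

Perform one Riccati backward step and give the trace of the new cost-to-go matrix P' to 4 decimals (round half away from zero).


63.6167

BᵀP = [1.2500 1.0000]
S = R + BᵀPB = [1/2] + [3.2500] = [3.7500]
BᵀPA = [-3.2500 8.0000]
K = S⁻¹·BᵀPA = [-0.8667 2.1333]
A−BK = [-2.1333 1.8667; 2.2333 -1.2667]
AᵀP(A−BK) = [29.6833 -23.5667; -23.5667 19.9333]
P' = Q + AᵀP(A−BK) = [34.6833 -20.5667; -20.5667 28.9333]
tr(P') = 63.6167


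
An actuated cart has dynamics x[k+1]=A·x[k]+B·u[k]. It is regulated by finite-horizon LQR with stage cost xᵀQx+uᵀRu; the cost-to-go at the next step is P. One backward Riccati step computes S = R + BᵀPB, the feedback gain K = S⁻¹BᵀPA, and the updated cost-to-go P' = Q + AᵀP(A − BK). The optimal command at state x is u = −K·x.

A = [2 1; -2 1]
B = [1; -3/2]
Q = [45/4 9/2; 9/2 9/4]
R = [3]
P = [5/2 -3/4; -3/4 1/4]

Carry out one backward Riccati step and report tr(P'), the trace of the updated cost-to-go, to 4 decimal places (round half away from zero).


20.1410

BᵀP = [3.6250 -1.1250]
S = R + BᵀPB = [3] + [5.3125] = [8.3125]
BᵀPA = [9.5000 2.5000]
K = S⁻¹·BᵀPA = [1.1429 0.3008]
A−BK = [0.8571 0.6992; -0.2857 1.4511]
AᵀP(A−BK) = [6.1429 1.6429; 1.6429 0.4981]
P' = Q + AᵀP(A−BK) = [17.3929 6.1429; 6.1429 2.7481]
tr(P') = 20.1410


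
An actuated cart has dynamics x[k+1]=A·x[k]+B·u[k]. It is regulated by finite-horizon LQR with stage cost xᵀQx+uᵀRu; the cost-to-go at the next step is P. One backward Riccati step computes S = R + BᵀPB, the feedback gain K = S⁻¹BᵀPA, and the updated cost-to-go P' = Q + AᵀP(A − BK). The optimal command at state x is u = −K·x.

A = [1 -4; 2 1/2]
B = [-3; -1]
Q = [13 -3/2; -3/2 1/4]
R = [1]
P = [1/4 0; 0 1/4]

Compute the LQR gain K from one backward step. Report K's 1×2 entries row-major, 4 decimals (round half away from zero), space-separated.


BᵀP = [-0.7500 -0.2500]
S = R + BᵀPB = [1] + [2.5000] = [3.5000]
BᵀPA = [-1.2500 2.8750]
K = S⁻¹·BᵀPA = [-0.3571 0.8214]
A−BK = [-0.0714 -1.5357; 1.6429 1.3214]
AᵀP(A−BK) = [0.8036 0.2768; 0.2768 1.7009]
P' = Q + AᵀP(A−BK) = [13.8036 -1.2232; -1.2232 1.9509]
tr(P') = 15.7545

-0.3571 0.8214


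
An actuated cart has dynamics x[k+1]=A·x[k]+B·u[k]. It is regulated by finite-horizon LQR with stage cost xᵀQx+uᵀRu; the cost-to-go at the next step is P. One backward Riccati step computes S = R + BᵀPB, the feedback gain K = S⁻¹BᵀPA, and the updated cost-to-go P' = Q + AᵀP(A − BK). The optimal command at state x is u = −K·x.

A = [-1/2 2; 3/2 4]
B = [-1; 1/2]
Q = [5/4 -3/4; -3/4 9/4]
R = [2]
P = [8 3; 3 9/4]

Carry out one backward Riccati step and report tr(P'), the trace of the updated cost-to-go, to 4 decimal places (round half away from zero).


66.4669

BᵀP = [-6.5000 -1.8750]
S = R + BᵀPB = [2] + [5.5625] = [7.5625]
BᵀPA = [0.4375 -20.5000]
K = S⁻¹·BᵀPA = [0.0579 -2.7107]
A−BK = [-0.4421 -0.7107; 1.4711 5.3554]
AᵀP(A−BK) = [2.5372 9.6860; 9.6860 60.4298]
P' = Q + AᵀP(A−BK) = [3.7872 8.9360; 8.9360 62.6798]
tr(P') = 66.4669


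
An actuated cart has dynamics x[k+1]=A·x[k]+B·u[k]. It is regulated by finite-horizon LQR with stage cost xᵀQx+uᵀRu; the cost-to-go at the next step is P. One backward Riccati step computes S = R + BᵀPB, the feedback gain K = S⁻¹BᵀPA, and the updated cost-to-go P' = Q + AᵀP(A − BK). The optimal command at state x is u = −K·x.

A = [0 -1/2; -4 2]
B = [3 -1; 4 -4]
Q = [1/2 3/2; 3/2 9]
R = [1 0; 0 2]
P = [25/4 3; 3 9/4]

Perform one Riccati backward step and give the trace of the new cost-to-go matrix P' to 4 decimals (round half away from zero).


BᵀP = [30.7500 18.0000; -18.2500 -12.0000]
S = R + BᵀPB = [1 0; 0 2] + [164.2500 -102.7500; -102.7500 66.2500] = [165.2500 -102.7500; -102.7500 68.2500]
BᵀPA = [-72.0000 20.6250; 48.0000 -14.8750]
K = S⁻¹·BᵀPA = [0.0250 -0.1675; 0.7409 -0.4702]
A−BK = [0.6660 -0.4676; -1.1363 0.7895]
AᵀP(A−BK) = [2.2352 -1.4943; -1.4943 1.0241]
P' = Q + AᵀP(A−BK) = [2.7352 0.0057; 0.0057 10.0241]
tr(P') = 12.7593

12.7593


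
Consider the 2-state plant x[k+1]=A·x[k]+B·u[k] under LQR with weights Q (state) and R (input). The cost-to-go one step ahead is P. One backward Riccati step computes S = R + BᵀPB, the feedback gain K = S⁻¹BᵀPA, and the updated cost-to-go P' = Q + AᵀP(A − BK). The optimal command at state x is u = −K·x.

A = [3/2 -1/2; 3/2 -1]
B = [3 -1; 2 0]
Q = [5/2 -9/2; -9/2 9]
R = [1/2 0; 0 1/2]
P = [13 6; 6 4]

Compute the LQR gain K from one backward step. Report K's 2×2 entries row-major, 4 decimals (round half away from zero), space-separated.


BᵀP = [51.0000 26.0000; -13.0000 -6.0000]
S = R + BᵀPB = [1/2 0; 0 1/2] + [205.0000 -51.0000; -51.0000 13.0000] = [205.5000 -51.0000; -51.0000 13.5000]
BᵀPA = [115.5000 -51.5000; -28.5000 12.5000]
K = S⁻¹·BᵀPA = [0.6104 -0.3333; 0.1948 -0.3333]
A−BK = [-0.1364 0.1667; 0.2792 -0.3333]
AᵀP(A−BK) = [0.3019 -0.2500; -0.2500 0.2500]
P' = Q + AᵀP(A−BK) = [2.8019 -4.7500; -4.7500 9.2500]
tr(P') = 12.0519

0.6104 -0.3333 0.1948 -0.3333


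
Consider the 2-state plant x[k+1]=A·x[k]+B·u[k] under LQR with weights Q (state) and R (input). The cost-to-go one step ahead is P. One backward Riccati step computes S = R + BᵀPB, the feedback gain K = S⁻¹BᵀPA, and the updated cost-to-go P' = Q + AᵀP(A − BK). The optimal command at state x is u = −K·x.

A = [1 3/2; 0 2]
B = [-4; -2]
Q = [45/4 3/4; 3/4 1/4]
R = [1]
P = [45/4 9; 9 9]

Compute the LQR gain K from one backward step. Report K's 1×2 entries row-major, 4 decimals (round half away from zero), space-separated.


-0.1745 -0.5609

BᵀP = [-63.0000 -54.0000]
S = R + BᵀPB = [1] + [360.0000] = [361.0000]
BᵀPA = [-63.0000 -202.5000]
K = S⁻¹·BᵀPA = [-0.1745 -0.5609]
A−BK = [0.3019 -0.7438; -0.3490 0.8781]
AᵀP(A−BK) = [0.2555 -0.4643; -0.4643 1.7218]
P' = Q + AᵀP(A−BK) = [11.5055 0.2857; 0.2857 1.9718]
tr(P') = 13.4773


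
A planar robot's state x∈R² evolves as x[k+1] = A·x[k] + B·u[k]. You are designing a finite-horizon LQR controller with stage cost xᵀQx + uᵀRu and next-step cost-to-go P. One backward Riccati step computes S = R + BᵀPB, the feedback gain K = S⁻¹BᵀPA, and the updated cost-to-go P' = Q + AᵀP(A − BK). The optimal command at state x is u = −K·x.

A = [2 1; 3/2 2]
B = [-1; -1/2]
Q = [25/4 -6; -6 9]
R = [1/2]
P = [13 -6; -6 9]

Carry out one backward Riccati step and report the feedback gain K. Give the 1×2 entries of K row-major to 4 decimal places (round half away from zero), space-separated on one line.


BᵀP = [-10.0000 1.5000]
S = R + BᵀPB = [1/2] + [9.2500] = [9.7500]
BᵀPA = [-17.7500 -7.0000]
K = S⁻¹·BᵀPA = [-1.8205 -0.7179]
A−BK = [0.1795 0.2821; 0.5897 1.6410]
AᵀP(A−BK) = [3.9359 7.2564; 7.2564 19.9744]
P' = Q + AᵀP(A−BK) = [10.1859 1.2564; 1.2564 28.9744]
tr(P') = 39.1603

-1.8205 -0.7179


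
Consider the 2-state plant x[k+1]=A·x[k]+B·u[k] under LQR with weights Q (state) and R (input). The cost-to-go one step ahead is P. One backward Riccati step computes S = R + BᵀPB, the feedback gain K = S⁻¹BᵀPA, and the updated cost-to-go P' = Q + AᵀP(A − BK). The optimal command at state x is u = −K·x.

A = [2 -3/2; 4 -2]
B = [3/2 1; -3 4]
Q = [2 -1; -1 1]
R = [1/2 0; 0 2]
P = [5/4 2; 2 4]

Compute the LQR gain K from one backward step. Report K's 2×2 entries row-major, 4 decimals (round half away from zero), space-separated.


BᵀP = [-4.1250 -9.0000; 9.2500 18.0000]
S = R + BᵀPB = [1/2 0; 0 2] + [20.8125 -40.1250; -40.1250 81.2500] = [21.3125 -40.1250; -40.1250 83.2500]
BᵀPA = [-44.2500 24.1875; 90.5000 -49.8750]
K = S⁻¹·BᵀPA = [-0.3196 0.0753; 0.9330 -0.5628]
A−BK = [1.5464 -1.0502; -0.6910 0.4772]
AᵀP(A−BK) = [2.4170 -1.4840; -1.4840 0.9212]
P' = Q + AᵀP(A−BK) = [4.4170 -2.4840; -2.4840 1.9212]
tr(P') = 6.3383

-0.3196 0.0753 0.9330 -0.5628
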